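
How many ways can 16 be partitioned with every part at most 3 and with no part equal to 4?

30

A partial list (first 12 by largest part):
3 + 3 + 3 + 3 + 3 + 1
3 + 3 + 3 + 3 + 2 + 2
3 + 3 + 3 + 3 + 2 + 1 + 1
3 + 3 + 3 + 3 + 1 + 1 + 1 + 1
3 + 3 + 3 + 2 + 2 + 2 + 1
3 + 3 + 3 + 2 + 2 + 1 + 1 + 1
3 + 3 + 3 + 2 + 1 + 1 + 1 + 1 + 1
3 + 3 + 3 + 1 + 1 + 1 + 1 + 1 + 1 + 1
3 + 3 + 2 + 2 + 2 + 2 + 2
3 + 3 + 2 + 2 + 2 + 2 + 1 + 1
3 + 3 + 2 + 2 + 2 + 1 + 1 + 1 + 1
3 + 3 + 2 + 2 + 1 + 1 + 1 + 1 + 1 + 1
…and 18 more, for 30 total.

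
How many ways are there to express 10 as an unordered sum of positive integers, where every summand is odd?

Listing the qualifying partitions of 10:
9,1
7,3
7,1,1,1
5,5
5,3,1,1
5,1,1,1,1,1
3,3,3,1
3,3,1,1,1,1
3,1,1,1,1,1,1,1
1,1,1,1,1,1,1,1,1,1

10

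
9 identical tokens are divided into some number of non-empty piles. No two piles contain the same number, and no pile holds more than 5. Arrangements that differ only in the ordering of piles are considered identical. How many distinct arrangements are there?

Listing the qualifying partitions of 9:
4, 5
1, 3, 5
2, 3, 4

3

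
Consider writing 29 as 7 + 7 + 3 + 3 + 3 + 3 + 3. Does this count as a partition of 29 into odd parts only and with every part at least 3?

The parts sum to 29, and the condition 'every summand is odd' holds; the condition 'every summand is at least 3' holds.

Yes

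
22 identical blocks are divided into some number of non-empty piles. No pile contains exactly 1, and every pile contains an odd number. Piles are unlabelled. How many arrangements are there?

13

They are:
19 + 3
17 + 5
15 + 7
13 + 9
13 + 3 + 3 + 3
11 + 11
11 + 5 + 3 + 3
9 + 7 + 3 + 3
9 + 5 + 5 + 3
7 + 7 + 5 + 3
7 + 5 + 5 + 5
7 + 3 + 3 + 3 + 3 + 3
5 + 5 + 3 + 3 + 3 + 3
Counting gives 13.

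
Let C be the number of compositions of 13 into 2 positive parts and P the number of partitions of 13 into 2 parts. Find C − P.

Ordered (compositions into 2 parts): C(12,1) = 12.
Unordered (partitions into 2 parts): 6.
Difference: 12 − 6 = 6.

6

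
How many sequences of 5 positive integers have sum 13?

495

Equivalently, choose which 4 of the 12 gaps become plus signs: C(12,4) = 495.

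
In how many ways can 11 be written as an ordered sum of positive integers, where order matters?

Each of the 10 gaps between 11 units is either a break or not: 2^10 = 1024.

1024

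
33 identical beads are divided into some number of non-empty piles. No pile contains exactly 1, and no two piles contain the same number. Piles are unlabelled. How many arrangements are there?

239

Counting exhaustively, 239 partitions satisfy the conditions.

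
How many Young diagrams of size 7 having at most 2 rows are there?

4

Listing the qualifying partitions of 7:
7
6 + 1
5 + 2
4 + 3
That's 4 in total.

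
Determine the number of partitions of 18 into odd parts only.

There are too many to list fully; the first 12 (by largest part) are:
1 + 17
3 + 15
1 + 1 + 1 + 15
5 + 13
1 + 1 + 3 + 13
1 + 1 + 1 + 1 + 1 + 13
7 + 11
1 + 1 + 5 + 11
1 + 3 + 3 + 11
1 + 1 + 1 + 1 + 3 + 11
1 + 1 + 1 + 1 + 1 + 1 + 1 + 11
9 + 9
…and 34 more, for 46 total.

46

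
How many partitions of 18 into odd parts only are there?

46

There are too many to list fully; the first 12 (by largest part) are:
1, 17
3, 15
1, 1, 1, 15
5, 13
1, 1, 3, 13
1, 1, 1, 1, 1, 13
7, 11
1, 1, 5, 11
1, 3, 3, 11
1, 1, 1, 1, 3, 11
1, 1, 1, 1, 1, 1, 1, 11
9, 9
…and 34 more, for 46 total.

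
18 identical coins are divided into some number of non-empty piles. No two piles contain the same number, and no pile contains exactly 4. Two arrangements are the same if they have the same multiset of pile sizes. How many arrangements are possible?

31

There are too many to list fully; the first 12 (by largest part) are:
18
1, 17
2, 16
3, 15
1, 2, 15
1, 3, 14
5, 13
2, 3, 13
6, 12
1, 5, 12
1, 2, 3, 12
7, 11
…and 19 more, for 31 total.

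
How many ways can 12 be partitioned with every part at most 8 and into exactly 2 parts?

They are:
4 + 8
5 + 7
6 + 6
That's 3 in total.

3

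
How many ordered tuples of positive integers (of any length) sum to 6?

There are 5 gaps and each independently is a cut or not, giving 2^5 = 32.

32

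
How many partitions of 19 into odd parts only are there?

A partial list (first 12 by largest part):
19
17, 1, 1
15, 3, 1
15, 1, 1, 1, 1
13, 5, 1
13, 3, 3
13, 3, 1, 1, 1
13, 1, 1, 1, 1, 1, 1
11, 7, 1
11, 5, 3
11, 5, 1, 1, 1
11, 3, 3, 1, 1
…and 42 more, for 54 total.

54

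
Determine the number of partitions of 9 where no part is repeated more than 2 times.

They are:
9
8 + 1
7 + 2
7 + 1 + 1
6 + 3
6 + 2 + 1
5 + 4
5 + 3 + 1
5 + 2 + 2
5 + 2 + 1 + 1
4 + 4 + 1
4 + 3 + 2
4 + 3 + 1 + 1
4 + 2 + 2 + 1
3 + 3 + 2 + 1
3 + 2 + 2 + 1 + 1
Counting gives 16.

16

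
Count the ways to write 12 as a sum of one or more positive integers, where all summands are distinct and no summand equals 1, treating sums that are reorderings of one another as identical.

8

The partitions of 12 that satisfy the conditions:
12
2,10
3,9
4,8
5,7
2,3,7
2,4,6
3,4,5
Counting gives 8.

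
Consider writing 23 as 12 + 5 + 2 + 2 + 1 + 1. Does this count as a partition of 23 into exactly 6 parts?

Yes

The parts sum to 23, and the condition 'there are exactly 6 summands' holds.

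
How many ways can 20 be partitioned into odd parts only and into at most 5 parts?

20

Listing the qualifying partitions of 20:
1,19
3,17
1,1,1,17
5,15
1,1,3,15
7,13
1,1,5,13
1,3,3,13
9,11
1,1,7,11
1,3,5,11
3,3,3,11
1,1,9,9
1,3,7,9
1,5,5,9
3,3,5,9
1,5,7,7
3,3,7,7
3,5,5,7
5,5,5,5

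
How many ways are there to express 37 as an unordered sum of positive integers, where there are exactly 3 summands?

114

Direct enumeration gives 114 partitions.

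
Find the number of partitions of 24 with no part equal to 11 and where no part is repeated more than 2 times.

387

Enumerating by decreasing first part gives 387 partitions in all.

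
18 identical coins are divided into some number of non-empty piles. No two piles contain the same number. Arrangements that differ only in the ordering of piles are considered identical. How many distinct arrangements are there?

A partial list (first 12 by largest part):
18
17+1
16+2
15+3
15+2+1
14+4
14+3+1
13+5
13+4+1
13+3+2
12+6
12+5+1
…and 34 more, for 46 total.

46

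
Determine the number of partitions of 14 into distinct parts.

22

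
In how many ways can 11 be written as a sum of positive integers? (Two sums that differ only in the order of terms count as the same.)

A partial list (first 12 by largest part):
11
10 + 1
9 + 2
9 + 1 + 1
8 + 3
8 + 2 + 1
8 + 1 + 1 + 1
7 + 4
7 + 3 + 1
7 + 2 + 2
7 + 2 + 1 + 1
7 + 1 + 1 + 1 + 1
…and 44 more, for 56 total.

56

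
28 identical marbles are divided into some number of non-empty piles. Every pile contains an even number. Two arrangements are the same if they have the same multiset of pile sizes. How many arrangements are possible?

135

Direct enumeration gives 135 partitions.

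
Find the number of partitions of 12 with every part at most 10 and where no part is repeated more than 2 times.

A partial list (first 12 by largest part):
10 + 2
10 + 1 + 1
9 + 3
9 + 2 + 1
8 + 4
8 + 3 + 1
8 + 2 + 2
8 + 2 + 1 + 1
7 + 5
7 + 4 + 1
7 + 3 + 2
7 + 3 + 1 + 1
…and 22 more, for 34 total.

34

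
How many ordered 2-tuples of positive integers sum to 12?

Place 1 bars in the 11 internal gaps of a row of 12 dots: C(11,1) = 11.

11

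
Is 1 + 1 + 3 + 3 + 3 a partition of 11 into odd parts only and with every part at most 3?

The parts sum to 11, and the condition 'every summand is odd' holds; the condition 'no summand exceeds 3' holds.

Yes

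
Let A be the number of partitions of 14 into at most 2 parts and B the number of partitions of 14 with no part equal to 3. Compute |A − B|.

71

Partitions of 14 into at most 2 parts: 8.
Partitions of 14 with no part equal to 3: 79.
|8 − 79| = 71.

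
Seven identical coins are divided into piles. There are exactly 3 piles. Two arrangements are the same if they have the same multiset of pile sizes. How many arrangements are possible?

Listing the qualifying partitions of 7:
1, 1, 5
1, 2, 4
1, 3, 3
2, 2, 3
That's 4 in total.

4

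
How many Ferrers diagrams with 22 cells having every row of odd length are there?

89

Systematic enumeration (by largest part, then next-largest, …) yields 89.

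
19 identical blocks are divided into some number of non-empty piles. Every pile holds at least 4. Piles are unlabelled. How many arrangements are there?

18

They are:
19
15 + 4
14 + 5
13 + 6
12 + 7
11 + 8
11 + 4 + 4
10 + 9
10 + 5 + 4
9 + 6 + 4
9 + 5 + 5
8 + 7 + 4
8 + 6 + 5
7 + 7 + 5
7 + 6 + 6
7 + 4 + 4 + 4
6 + 5 + 4 + 4
5 + 5 + 5 + 4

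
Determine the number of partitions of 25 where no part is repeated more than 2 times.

513

Counting exhaustively, 513 partitions satisfy the conditions.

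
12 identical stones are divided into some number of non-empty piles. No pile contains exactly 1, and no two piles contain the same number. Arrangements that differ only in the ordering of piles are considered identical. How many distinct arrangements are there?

8

They are:
12
2+10
3+9
4+8
5+7
2+3+7
2+4+6
3+4+5
That's 8 in total.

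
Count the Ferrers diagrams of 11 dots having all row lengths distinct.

They are:
11
10+1
9+2
8+3
8+2+1
7+4
7+3+1
6+5
6+4+1
6+3+2
5+4+2
5+3+2+1
Counting gives 12.

12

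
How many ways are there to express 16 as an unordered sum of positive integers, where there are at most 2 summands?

9

They are:
16
15 + 1
14 + 2
13 + 3
12 + 4
11 + 5
10 + 6
9 + 7
8 + 8
That's 9 in total.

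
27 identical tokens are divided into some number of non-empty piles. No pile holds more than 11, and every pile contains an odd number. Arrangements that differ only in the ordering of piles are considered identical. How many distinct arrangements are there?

A full systematic count gives 131.

131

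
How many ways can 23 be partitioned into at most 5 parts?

291

Enumerating by decreasing first part gives 291 partitions in all.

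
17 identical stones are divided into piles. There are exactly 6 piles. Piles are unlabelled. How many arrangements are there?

A partial list (first 12 by largest part):
12,1,1,1,1,1
11,2,1,1,1,1
10,3,1,1,1,1
10,2,2,1,1,1
9,4,1,1,1,1
9,3,2,1,1,1
9,2,2,2,1,1
8,5,1,1,1,1
8,4,2,1,1,1
8,3,3,1,1,1
8,3,2,2,1,1
8,2,2,2,2,1
…and 32 more, for 44 total.

44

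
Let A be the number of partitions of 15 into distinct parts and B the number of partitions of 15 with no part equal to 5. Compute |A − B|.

107

Partitions of 15 into distinct parts: 27.
Partitions of 15 with no part equal to 5: 134.
|27 − 134| = 107.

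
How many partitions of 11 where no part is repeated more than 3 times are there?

38

A partial list (first 12 by largest part):
11
10 + 1
9 + 2
9 + 1 + 1
8 + 3
8 + 2 + 1
8 + 1 + 1 + 1
7 + 4
7 + 3 + 1
7 + 2 + 2
7 + 2 + 1 + 1
6 + 5
…and 26 more, for 38 total.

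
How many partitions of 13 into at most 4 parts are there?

A partial list (first 12 by largest part):
13
1,12
2,11
1,1,11
3,10
1,2,10
1,1,1,10
4,9
1,3,9
2,2,9
1,1,2,9
5,8
…and 27 more, for 39 total.

39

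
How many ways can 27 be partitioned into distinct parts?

Systematic enumeration (by largest part, then next-largest, …) yields 192.

192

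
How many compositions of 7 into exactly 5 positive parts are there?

15

Place 4 bars in the 6 internal gaps of a row of 7 dots: C(6,4) = 15.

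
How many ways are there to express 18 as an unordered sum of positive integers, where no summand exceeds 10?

Direct enumeration gives 340 partitions.

340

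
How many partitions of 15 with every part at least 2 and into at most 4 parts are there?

A partial list (first 12 by largest part):
15
2+13
3+12
4+11
2+2+11
5+10
2+3+10
6+9
2+4+9
3+3+9
2+2+2+9
7+8
…and 18 more, for 30 total.

30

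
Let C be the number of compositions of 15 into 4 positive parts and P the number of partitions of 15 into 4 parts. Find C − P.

337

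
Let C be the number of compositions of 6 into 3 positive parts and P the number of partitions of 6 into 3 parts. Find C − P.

Ordered (compositions into 3 parts): C(5,2) = 10.
Unordered (partitions into 3 parts): 3.
Difference: 10 − 3 = 7.

7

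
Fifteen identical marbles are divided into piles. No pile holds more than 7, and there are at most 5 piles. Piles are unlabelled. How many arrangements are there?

There are too many to list fully; the first 12 (by largest part) are:
7 + 7 + 1
7 + 6 + 2
7 + 6 + 1 + 1
7 + 5 + 3
7 + 5 + 2 + 1
7 + 5 + 1 + 1 + 1
7 + 4 + 4
7 + 4 + 3 + 1
7 + 4 + 2 + 2
7 + 4 + 2 + 1 + 1
7 + 3 + 3 + 2
7 + 3 + 3 + 1 + 1
…and 34 more, for 46 total.

46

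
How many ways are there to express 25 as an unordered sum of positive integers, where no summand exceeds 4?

Enumerating by decreasing first part gives 185 partitions in all.

185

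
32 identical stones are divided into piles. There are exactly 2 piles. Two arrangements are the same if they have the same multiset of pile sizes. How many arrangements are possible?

The partitions of 32 that satisfy the conditions:
31 + 1
30 + 2
29 + 3
28 + 4
27 + 5
26 + 6
25 + 7
24 + 8
23 + 9
22 + 10
21 + 11
20 + 12
19 + 13
18 + 14
17 + 15
16 + 16

16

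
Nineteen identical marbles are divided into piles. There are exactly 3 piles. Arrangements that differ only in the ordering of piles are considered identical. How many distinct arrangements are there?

30

A partial list (first 12 by largest part):
17,1,1
16,2,1
15,3,1
15,2,2
14,4,1
14,3,2
13,5,1
13,4,2
13,3,3
12,6,1
12,5,2
12,4,3
…and 18 more, for 30 total.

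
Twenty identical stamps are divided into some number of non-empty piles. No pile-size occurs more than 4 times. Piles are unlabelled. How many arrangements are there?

409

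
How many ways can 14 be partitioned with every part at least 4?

7

Listing the qualifying partitions of 14:
14
4,10
5,9
6,8
7,7
4,4,6
4,5,5
Counting gives 7.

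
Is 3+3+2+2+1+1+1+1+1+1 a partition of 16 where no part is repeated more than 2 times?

The parts sum to 16, and the condition 'no summand is used more than 2 times' is violated.

No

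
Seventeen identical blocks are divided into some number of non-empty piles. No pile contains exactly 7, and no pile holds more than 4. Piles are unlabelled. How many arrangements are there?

Systematic enumeration (by largest part, then next-largest, …) yields 72.

72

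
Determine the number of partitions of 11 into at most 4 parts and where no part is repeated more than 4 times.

27

There are too many to list fully; the first 12 (by largest part) are:
11
10+1
9+2
9+1+1
8+3
8+2+1
8+1+1+1
7+4
7+3+1
7+2+2
7+2+1+1
6+5
…and 15 more, for 27 total.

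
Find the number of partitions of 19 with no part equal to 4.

314

Counting exhaustively, 314 partitions satisfy the conditions.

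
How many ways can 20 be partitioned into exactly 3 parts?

33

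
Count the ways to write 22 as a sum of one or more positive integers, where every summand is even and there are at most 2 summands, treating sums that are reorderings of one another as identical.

6

Enumerating:
22
2+20
4+18
6+16
8+14
10+12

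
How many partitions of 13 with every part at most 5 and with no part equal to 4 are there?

34

There are too many to list fully; the first 12 (by largest part) are:
5 + 5 + 3
5 + 5 + 2 + 1
5 + 5 + 1 + 1 + 1
5 + 3 + 3 + 2
5 + 3 + 3 + 1 + 1
5 + 3 + 2 + 2 + 1
5 + 3 + 2 + 1 + 1 + 1
5 + 3 + 1 + 1 + 1 + 1 + 1
5 + 2 + 2 + 2 + 2
5 + 2 + 2 + 2 + 1 + 1
5 + 2 + 2 + 1 + 1 + 1 + 1
5 + 2 + 1 + 1 + 1 + 1 + 1 + 1
…and 22 more, for 34 total.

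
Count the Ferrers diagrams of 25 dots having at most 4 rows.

Enumerating by decreasing first part gives 185 partitions in all.

185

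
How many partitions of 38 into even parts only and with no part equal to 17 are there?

There are 490 such partitions.

490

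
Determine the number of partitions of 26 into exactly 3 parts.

56

There are too many to list fully; the first 12 (by largest part) are:
1 + 1 + 24
1 + 2 + 23
1 + 3 + 22
2 + 2 + 22
1 + 4 + 21
2 + 3 + 21
1 + 5 + 20
2 + 4 + 20
3 + 3 + 20
1 + 6 + 19
2 + 5 + 19
3 + 4 + 19
…and 44 more, for 56 total.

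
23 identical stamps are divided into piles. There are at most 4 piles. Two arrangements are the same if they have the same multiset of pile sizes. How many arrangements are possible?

Counting exhaustively, 150 partitions satisfy the conditions.

150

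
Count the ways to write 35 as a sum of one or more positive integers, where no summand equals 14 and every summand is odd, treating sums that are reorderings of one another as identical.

585

Enumerating by decreasing first part gives 585 partitions in all.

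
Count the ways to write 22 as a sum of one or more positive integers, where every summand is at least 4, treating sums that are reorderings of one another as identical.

There are too many to list fully; the first 12 (by largest part) are:
22
18, 4
17, 5
16, 6
15, 7
14, 8
14, 4, 4
13, 9
13, 5, 4
12, 10
12, 6, 4
12, 5, 5
…and 22 more, for 34 total.

34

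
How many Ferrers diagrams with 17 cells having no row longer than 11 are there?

Counting exhaustively, 278 partitions satisfy the conditions.

278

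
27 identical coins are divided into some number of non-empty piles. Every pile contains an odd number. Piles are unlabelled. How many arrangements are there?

192

A full systematic count gives 192.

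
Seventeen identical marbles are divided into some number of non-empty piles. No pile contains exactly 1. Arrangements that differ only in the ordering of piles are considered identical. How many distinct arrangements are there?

66

A partial list (first 12 by largest part):
17
15,2
14,3
13,4
13,2,2
12,5
12,3,2
11,6
11,4,2
11,3,3
11,2,2,2
10,7
…and 54 more, for 66 total.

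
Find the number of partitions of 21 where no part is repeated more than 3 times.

395

Enumerating by decreasing first part gives 395 partitions in all.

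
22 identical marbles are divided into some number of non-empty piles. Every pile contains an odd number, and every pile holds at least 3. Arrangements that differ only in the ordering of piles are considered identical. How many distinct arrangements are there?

13

Listing the qualifying partitions of 22:
3,19
5,17
7,15
9,13
3,3,3,13
11,11
3,3,5,11
3,3,7,9
3,5,5,9
3,5,7,7
5,5,5,7
3,3,3,3,3,7
3,3,3,3,5,5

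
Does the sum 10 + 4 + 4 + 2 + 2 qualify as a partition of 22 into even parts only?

Yes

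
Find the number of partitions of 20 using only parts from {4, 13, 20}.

The partitions of 20 that satisfy the conditions:
20
4,4,4,4,4

2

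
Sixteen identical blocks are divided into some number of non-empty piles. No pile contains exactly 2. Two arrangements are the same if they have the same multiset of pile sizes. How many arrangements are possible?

Systematic enumeration (by largest part, then next-largest, …) yields 96.

96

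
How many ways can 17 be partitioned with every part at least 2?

66

There are too many to list fully; the first 12 (by largest part) are:
17
15+2
14+3
13+4
13+2+2
12+5
12+3+2
11+6
11+4+2
11+3+3
11+2+2+2
10+7
…and 54 more, for 66 total.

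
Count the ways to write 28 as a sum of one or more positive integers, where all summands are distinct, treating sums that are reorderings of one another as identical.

222

Direct enumeration gives 222 partitions.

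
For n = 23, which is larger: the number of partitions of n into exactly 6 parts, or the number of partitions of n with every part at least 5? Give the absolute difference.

142

Partitions of 23 into exactly 6 parts: 163.
Partitions of 23 with every part at least 5: 21.
|163 − 21| = 142.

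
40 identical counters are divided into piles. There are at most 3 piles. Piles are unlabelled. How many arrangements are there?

Systematic enumeration (by largest part, then next-largest, …) yields 154.

154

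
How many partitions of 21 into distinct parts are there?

Systematic enumeration (by largest part, then next-largest, …) yields 76.

76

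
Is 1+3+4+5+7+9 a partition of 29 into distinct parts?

Yes

The parts sum to 29, and the condition 'all summands are distinct' holds.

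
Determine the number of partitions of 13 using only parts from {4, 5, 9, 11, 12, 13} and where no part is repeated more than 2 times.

3

The partitions of 13 that satisfy the conditions:
13
9 + 4
5 + 4 + 4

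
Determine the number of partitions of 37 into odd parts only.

760

Enumerating by decreasing first part gives 760 partitions in all.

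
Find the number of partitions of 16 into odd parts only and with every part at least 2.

They are:
13 + 3
11 + 5
9 + 7
7 + 3 + 3 + 3
5 + 5 + 3 + 3
That's 5 in total.

5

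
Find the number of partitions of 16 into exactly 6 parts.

35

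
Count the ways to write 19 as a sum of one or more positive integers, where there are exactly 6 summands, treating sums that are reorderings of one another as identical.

Counting exhaustively, 71 partitions satisfy the conditions.

71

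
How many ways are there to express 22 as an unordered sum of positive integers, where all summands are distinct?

There are 89 such partitions.

89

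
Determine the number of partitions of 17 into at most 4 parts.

Systematic enumeration (by largest part, then next-largest, …) yields 72.

72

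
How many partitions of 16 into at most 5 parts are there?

Direct enumeration gives 101 partitions.

101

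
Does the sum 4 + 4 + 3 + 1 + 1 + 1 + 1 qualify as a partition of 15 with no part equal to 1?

No

The parts sum to 15, and the condition 'no summand equals 1' is violated.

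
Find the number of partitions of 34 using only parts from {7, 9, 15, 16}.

Enumerating:
16, 9, 9
9, 9, 9, 7
That's 2 in total.

2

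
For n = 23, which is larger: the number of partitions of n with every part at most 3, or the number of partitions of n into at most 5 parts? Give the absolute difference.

235

Partitions of 23 with every part at most 3: 56.
Partitions of 23 into at most 5 parts: 291.
|56 − 291| = 235.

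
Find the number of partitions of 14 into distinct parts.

22

Enumerating:
14
13,1
12,2
11,3
11,2,1
10,4
10,3,1
9,5
9,4,1
9,3,2
8,6
8,5,1
8,4,2
8,3,2,1
7,6,1
7,5,2
7,4,3
7,4,2,1
6,5,3
6,5,2,1
6,4,3,1
5,4,3,2
Counting gives 22.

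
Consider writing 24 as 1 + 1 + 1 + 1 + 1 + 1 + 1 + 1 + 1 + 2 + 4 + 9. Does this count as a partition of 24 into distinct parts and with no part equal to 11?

The parts sum to 24, and the condition 'all summands are distinct' is violated.

No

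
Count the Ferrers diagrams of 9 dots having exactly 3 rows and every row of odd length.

Listing the qualifying partitions of 9:
7+1+1
5+3+1
3+3+3
Counting gives 3.

3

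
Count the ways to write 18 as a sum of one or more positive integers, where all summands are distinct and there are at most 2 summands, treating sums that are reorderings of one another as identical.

9

Enumerating:
18
17+1
16+2
15+3
14+4
13+5
12+6
11+7
10+8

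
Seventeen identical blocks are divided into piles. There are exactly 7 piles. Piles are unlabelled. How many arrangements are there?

There are too many to list fully; the first 12 (by largest part) are:
11 + 1 + 1 + 1 + 1 + 1 + 1
10 + 2 + 1 + 1 + 1 + 1 + 1
9 + 3 + 1 + 1 + 1 + 1 + 1
9 + 2 + 2 + 1 + 1 + 1 + 1
8 + 4 + 1 + 1 + 1 + 1 + 1
8 + 3 + 2 + 1 + 1 + 1 + 1
8 + 2 + 2 + 2 + 1 + 1 + 1
7 + 5 + 1 + 1 + 1 + 1 + 1
7 + 4 + 2 + 1 + 1 + 1 + 1
7 + 3 + 3 + 1 + 1 + 1 + 1
7 + 3 + 2 + 2 + 1 + 1 + 1
7 + 2 + 2 + 2 + 2 + 1 + 1
…and 26 more, for 38 total.

38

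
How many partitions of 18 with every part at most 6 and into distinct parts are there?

The partitions of 18 that satisfy the conditions:
6 + 5 + 4 + 3
6 + 5 + 4 + 2 + 1
That's 2 in total.

2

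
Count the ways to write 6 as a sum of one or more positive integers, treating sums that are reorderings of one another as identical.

11

Enumerating:
6
5 + 1
4 + 2
4 + 1 + 1
3 + 3
3 + 2 + 1
3 + 1 + 1 + 1
2 + 2 + 2
2 + 2 + 1 + 1
2 + 1 + 1 + 1 + 1
1 + 1 + 1 + 1 + 1 + 1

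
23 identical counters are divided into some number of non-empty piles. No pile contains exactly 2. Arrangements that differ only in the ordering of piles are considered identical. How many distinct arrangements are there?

463

There are 463 such partitions.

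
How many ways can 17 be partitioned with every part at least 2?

66

A partial list (first 12 by largest part):
17
15+2
14+3
13+4
13+2+2
12+5
12+3+2
11+6
11+4+2
11+3+3
11+2+2+2
10+7
…and 54 more, for 66 total.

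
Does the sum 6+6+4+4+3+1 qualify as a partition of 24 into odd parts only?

The parts sum to 24, and the condition 'every summand is odd' is violated.

No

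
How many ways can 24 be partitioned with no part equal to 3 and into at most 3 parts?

50

There are too many to list fully; the first 12 (by largest part) are:
24
23,1
22,2
22,1,1
21,2,1
20,4
20,2,2
19,5
19,4,1
18,6
18,5,1
18,4,2
…and 38 more, for 50 total.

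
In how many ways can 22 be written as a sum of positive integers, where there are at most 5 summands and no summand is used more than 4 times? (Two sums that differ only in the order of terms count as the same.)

255

There are 255 such partitions.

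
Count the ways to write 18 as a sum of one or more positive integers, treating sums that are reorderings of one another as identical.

385

Direct enumeration gives 385 partitions.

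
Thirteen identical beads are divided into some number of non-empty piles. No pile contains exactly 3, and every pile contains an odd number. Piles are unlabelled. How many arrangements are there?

Listing the qualifying partitions of 13:
13
11+1+1
9+1+1+1+1
7+5+1
7+1+1+1+1+1+1
5+5+1+1+1
5+1+1+1+1+1+1+1+1
1+1+1+1+1+1+1+1+1+1+1+1+1

8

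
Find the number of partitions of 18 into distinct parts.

There are too many to list fully; the first 12 (by largest part) are:
18
17,1
16,2
15,3
15,2,1
14,4
14,3,1
13,5
13,4,1
13,3,2
12,6
12,5,1
…and 34 more, for 46 total.

46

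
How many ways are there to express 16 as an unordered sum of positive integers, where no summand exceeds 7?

164

There are 164 such partitions.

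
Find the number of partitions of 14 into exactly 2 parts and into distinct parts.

They are:
13 + 1
12 + 2
11 + 3
10 + 4
9 + 5
8 + 6
Counting gives 6.

6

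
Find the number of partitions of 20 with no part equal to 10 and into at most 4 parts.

94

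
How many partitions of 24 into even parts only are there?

There are 77 such partitions.

77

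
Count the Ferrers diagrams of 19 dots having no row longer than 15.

A full systematic count gives 483.

483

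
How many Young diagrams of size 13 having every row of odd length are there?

The partitions of 13 that satisfy the conditions:
13
11,1,1
9,3,1
9,1,1,1,1
7,5,1
7,3,3
7,3,1,1,1
7,1,1,1,1,1,1
5,5,3
5,5,1,1,1
5,3,3,1,1
5,3,1,1,1,1,1
5,1,1,1,1,1,1,1,1
3,3,3,3,1
3,3,3,1,1,1,1
3,3,1,1,1,1,1,1,1
3,1,1,1,1,1,1,1,1,1,1
1,1,1,1,1,1,1,1,1,1,1,1,1
That's 18 in total.

18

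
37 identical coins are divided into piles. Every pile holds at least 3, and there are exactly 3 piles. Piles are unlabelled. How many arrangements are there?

A full systematic count gives 80.

80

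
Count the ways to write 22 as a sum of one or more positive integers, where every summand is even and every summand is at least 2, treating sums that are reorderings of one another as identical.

There are too many to list fully; the first 12 (by largest part) are:
22
20,2
18,4
18,2,2
16,6
16,4,2
16,2,2,2
14,8
14,6,2
14,4,4
14,4,2,2
14,2,2,2,2
…and 44 more, for 56 total.

56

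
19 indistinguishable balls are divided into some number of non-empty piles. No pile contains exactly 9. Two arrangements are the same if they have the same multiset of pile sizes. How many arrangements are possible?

448

Direct enumeration gives 448 partitions.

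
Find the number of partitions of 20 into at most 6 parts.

Counting exhaustively, 282 partitions satisfy the conditions.

282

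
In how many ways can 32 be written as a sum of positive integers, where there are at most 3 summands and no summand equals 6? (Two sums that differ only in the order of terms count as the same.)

88

Counting exhaustively, 88 partitions satisfy the conditions.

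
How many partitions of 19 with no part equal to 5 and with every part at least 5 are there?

6

The partitions of 19 that satisfy the conditions:
19
13,6
12,7
11,8
10,9
7,6,6
That's 6 in total.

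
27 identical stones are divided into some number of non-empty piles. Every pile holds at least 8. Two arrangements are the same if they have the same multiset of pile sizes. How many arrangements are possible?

10

The partitions of 27 that satisfy the conditions:
27
8, 19
9, 18
10, 17
11, 16
12, 15
13, 14
8, 8, 11
8, 9, 10
9, 9, 9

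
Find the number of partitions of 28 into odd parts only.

222

A full systematic count gives 222.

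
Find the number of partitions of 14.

135

Enumerating by decreasing first part gives 135 partitions in all.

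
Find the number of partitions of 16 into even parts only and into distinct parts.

Enumerating:
16
2, 14
4, 12
6, 10
2, 4, 10
2, 6, 8

6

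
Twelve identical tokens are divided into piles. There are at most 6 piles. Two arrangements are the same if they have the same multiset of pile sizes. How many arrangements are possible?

There are too many to list fully; the first 12 (by largest part) are:
12
11, 1
10, 2
10, 1, 1
9, 3
9, 2, 1
9, 1, 1, 1
8, 4
8, 3, 1
8, 2, 2
8, 2, 1, 1
8, 1, 1, 1, 1
…and 46 more, for 58 total.

58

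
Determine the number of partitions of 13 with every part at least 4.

Listing the qualifying partitions of 13:
13
9+4
8+5
7+6
5+4+4
That's 5 in total.

5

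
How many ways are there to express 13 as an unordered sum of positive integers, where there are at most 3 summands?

Enumerating:
13
12+1
11+2
11+1+1
10+3
10+2+1
9+4
9+3+1
9+2+2
8+5
8+4+1
8+3+2
7+6
7+5+1
7+4+2
7+3+3
6+6+1
6+5+2
6+4+3
5+5+3
5+4+4

21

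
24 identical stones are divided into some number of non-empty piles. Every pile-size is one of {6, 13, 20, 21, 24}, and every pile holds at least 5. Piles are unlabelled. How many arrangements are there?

2

Listing the qualifying partitions of 24:
24
6+6+6+6
Counting gives 2.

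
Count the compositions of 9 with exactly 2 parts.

8

Equivalently, choose which 1 of the 8 gaps become plus signs: C(8,1) = 8.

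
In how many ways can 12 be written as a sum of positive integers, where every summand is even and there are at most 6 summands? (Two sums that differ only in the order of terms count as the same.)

They are:
12
2+10
4+8
2+2+8
6+6
2+4+6
2+2+2+6
4+4+4
2+2+4+4
2+2+2+2+4
2+2+2+2+2+2

11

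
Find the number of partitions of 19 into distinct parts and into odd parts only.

6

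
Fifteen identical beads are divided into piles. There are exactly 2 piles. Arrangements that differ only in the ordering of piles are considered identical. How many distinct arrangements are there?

The partitions of 15 that satisfy the conditions:
14 + 1
13 + 2
12 + 3
11 + 4
10 + 5
9 + 6
8 + 7

7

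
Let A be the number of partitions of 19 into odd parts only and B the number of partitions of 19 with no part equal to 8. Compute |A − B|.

380

Partitions of 19 into odd parts only: 54.
Partitions of 19 with no part equal to 8: 434.
|54 − 434| = 380.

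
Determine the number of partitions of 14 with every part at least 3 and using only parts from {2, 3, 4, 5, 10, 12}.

The partitions of 14 that satisfy the conditions:
10+4
5+5+4
5+3+3+3
4+4+3+3

4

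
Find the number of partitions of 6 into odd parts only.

Enumerating:
5+1
3+3
3+1+1+1
1+1+1+1+1+1

4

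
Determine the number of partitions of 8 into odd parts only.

6

The partitions of 8 that satisfy the conditions:
1, 7
3, 5
1, 1, 1, 5
1, 1, 3, 3
1, 1, 1, 1, 1, 3
1, 1, 1, 1, 1, 1, 1, 1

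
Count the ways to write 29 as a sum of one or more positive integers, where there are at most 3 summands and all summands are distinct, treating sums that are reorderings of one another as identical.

Enumerating by decreasing first part gives 71 partitions in all.

71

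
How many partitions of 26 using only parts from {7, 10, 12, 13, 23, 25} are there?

2

Enumerating:
13 + 13
7 + 7 + 12
That's 2 in total.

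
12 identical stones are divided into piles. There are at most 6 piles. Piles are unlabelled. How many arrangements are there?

58

There are too many to list fully; the first 12 (by largest part) are:
12
1+11
2+10
1+1+10
3+9
1+2+9
1+1+1+9
4+8
1+3+8
2+2+8
1+1+2+8
1+1+1+1+8
…and 46 more, for 58 total.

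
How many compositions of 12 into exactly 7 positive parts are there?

A composition of 12 into 7 positive parts is chosen by placing 6 dividers among the 11 gaps between 12 units: C(11,6) = 462.

462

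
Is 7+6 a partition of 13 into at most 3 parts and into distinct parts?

The parts sum to 13, and the condition 'there are at most 3 summands' holds; the condition 'all summands are distinct' holds.

Yes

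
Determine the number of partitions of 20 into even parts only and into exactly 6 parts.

5

The partitions of 20 that satisfy the conditions:
10+2+2+2+2+2
8+4+2+2+2+2
6+6+2+2+2+2
6+4+4+2+2+2
4+4+4+4+2+2
Counting gives 5.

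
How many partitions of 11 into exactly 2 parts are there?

The partitions of 11 that satisfy the conditions:
10, 1
9, 2
8, 3
7, 4
6, 5

5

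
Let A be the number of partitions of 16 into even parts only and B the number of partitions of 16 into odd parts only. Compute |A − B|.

10

Partitions of 16 into even parts only: 22.
Partitions of 16 into odd parts only: 32.
|22 − 32| = 10.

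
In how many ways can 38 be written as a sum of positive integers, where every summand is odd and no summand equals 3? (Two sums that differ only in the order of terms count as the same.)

Enumerating by decreasing first part gives 279 partitions in all.

279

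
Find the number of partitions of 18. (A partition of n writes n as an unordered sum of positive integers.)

There are 385 such partitions.

385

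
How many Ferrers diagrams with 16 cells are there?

Counting exhaustively, 231 partitions satisfy the conditions.

231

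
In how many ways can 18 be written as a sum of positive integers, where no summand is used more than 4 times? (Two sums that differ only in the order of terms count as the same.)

262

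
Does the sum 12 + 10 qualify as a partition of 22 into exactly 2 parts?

The parts sum to 22, and the condition 'there are exactly 2 summands' holds.

Yes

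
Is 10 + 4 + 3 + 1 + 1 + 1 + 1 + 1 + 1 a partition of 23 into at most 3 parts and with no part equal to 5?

The parts sum to 23, and the condition 'there are at most 3 summands' is violated.

No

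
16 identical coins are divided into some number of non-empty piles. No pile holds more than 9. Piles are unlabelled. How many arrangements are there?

Counting exhaustively, 201 partitions satisfy the conditions.

201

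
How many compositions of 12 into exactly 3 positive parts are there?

55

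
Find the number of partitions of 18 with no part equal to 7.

329

There are 329 such partitions.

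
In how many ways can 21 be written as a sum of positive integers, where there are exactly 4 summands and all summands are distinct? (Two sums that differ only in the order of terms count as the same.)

A partial list (first 12 by largest part):
15 + 3 + 2 + 1
14 + 4 + 2 + 1
13 + 5 + 2 + 1
13 + 4 + 3 + 1
12 + 6 + 2 + 1
12 + 5 + 3 + 1
12 + 4 + 3 + 2
11 + 7 + 2 + 1
11 + 6 + 3 + 1
11 + 5 + 4 + 1
11 + 5 + 3 + 2
10 + 8 + 2 + 1
…and 15 more, for 27 total.

27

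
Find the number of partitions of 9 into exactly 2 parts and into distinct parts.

4

Listing the qualifying partitions of 9:
1+8
2+7
3+6
4+5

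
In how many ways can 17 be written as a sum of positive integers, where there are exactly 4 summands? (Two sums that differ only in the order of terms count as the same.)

There are too many to list fully; the first 12 (by largest part) are:
14+1+1+1
13+2+1+1
12+3+1+1
12+2+2+1
11+4+1+1
11+3+2+1
11+2+2+2
10+5+1+1
10+4+2+1
10+3+3+1
10+3+2+2
9+6+1+1
…and 27 more, for 39 total.

39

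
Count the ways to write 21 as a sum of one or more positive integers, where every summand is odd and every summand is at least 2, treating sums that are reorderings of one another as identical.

12

The partitions of 21 that satisfy the conditions:
21
15,3,3
13,5,3
11,7,3
11,5,5
9,9,3
9,7,5
9,3,3,3,3
7,7,7
7,5,3,3,3
5,5,5,3,3
3,3,3,3,3,3,3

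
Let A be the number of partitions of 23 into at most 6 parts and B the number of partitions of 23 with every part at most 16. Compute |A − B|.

Partitions of 23 into at most 6 parts: 454.
Partitions of 23 with every part at most 16: 1225.
|454 − 1225| = 771.

771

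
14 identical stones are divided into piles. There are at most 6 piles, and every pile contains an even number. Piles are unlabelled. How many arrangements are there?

They are:
14
12, 2
10, 4
10, 2, 2
8, 6
8, 4, 2
8, 2, 2, 2
6, 6, 2
6, 4, 4
6, 4, 2, 2
6, 2, 2, 2, 2
4, 4, 4, 2
4, 4, 2, 2, 2
4, 2, 2, 2, 2, 2

14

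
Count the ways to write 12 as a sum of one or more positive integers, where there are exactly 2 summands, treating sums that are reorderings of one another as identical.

6

Listing the qualifying partitions of 12:
1,11
2,10
3,9
4,8
5,7
6,6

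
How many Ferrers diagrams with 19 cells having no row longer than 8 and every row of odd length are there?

A partial list (first 12 by largest part):
7 + 7 + 5
7 + 7 + 3 + 1 + 1
7 + 7 + 1 + 1 + 1 + 1 + 1
7 + 5 + 5 + 1 + 1
7 + 5 + 3 + 3 + 1
7 + 5 + 3 + 1 + 1 + 1 + 1
7 + 5 + 1 + 1 + 1 + 1 + 1 + 1 + 1
7 + 3 + 3 + 3 + 3
7 + 3 + 3 + 3 + 1 + 1 + 1
7 + 3 + 3 + 1 + 1 + 1 + 1 + 1 + 1
7 + 3 + 1 + 1 + 1 + 1 + 1 + 1 + 1 + 1 + 1
7 + 1 + 1 + 1 + 1 + 1 + 1 + 1 + 1 + 1 + 1 + 1 + 1
…and 18 more, for 30 total.

30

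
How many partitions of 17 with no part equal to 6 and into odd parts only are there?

There are too many to list fully; the first 12 (by largest part) are:
17
15+1+1
13+3+1
13+1+1+1+1
11+5+1
11+3+3
11+3+1+1+1
11+1+1+1+1+1+1
9+7+1
9+5+3
9+5+1+1+1
9+3+3+1+1
…and 26 more, for 38 total.

38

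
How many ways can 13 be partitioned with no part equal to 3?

A partial list (first 12 by largest part):
13
12,1
11,2
11,1,1
10,2,1
10,1,1,1
9,4
9,2,2
9,2,1,1
9,1,1,1,1
8,5
8,4,1
…and 47 more, for 59 total.

59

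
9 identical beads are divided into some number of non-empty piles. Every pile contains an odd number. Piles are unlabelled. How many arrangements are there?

They are:
9
7,1,1
5,3,1
5,1,1,1,1
3,3,3
3,3,1,1,1
3,1,1,1,1,1,1
1,1,1,1,1,1,1,1,1

8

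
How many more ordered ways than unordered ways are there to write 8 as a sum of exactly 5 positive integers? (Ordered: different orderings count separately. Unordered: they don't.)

32

Compositions: C(7,4) = 35.
Partitions of 8 into exactly 5 parts: 3.
Difference: 35 − 3 = 32.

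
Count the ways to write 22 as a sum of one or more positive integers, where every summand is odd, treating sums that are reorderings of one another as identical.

89

There are 89 such partitions.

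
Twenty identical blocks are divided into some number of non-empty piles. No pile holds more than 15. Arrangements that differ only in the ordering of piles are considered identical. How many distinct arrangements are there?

A full systematic count gives 615.

615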